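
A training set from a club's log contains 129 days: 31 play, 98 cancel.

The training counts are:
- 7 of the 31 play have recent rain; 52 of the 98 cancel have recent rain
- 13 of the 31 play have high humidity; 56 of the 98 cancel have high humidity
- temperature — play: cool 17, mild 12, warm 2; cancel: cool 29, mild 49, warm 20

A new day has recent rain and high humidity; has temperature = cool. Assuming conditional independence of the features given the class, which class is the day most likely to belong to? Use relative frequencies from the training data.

cancel

play: (31/129) × (7/31) × (13/31) × (17/31) ≈ 0.0124789
cancel: (98/129) × (52/98) × (56/98) × (29/98) ≈ 0.0681628
Highest score → cancel.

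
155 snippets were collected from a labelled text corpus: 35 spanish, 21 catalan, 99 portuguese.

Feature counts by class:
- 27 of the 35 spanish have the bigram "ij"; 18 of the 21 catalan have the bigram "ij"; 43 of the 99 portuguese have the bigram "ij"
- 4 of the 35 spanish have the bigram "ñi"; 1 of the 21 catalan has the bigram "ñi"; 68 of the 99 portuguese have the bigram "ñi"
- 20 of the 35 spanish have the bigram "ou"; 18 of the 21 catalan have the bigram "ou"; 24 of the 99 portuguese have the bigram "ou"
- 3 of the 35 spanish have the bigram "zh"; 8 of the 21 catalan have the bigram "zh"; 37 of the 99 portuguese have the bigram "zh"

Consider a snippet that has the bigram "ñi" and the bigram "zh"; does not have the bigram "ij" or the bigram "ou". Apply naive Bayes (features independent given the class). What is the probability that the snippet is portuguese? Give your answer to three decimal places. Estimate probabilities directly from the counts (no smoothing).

spanish: (35/155) × (8/35) × (4/35) × (15/35) × (3/35) ≈ 0.000216684
catalan: (21/155) × (3/21) × (1/21) × (3/21) × (8/21) ≈ 0.0000501583
portuguese: (99/155) × (56/99) × (68/99) × (75/99) × (37/99) ≈ 0.0702623
P(portuguese | x) = 0.0702623 / 0.0705291423 ≈ 0.996

0.996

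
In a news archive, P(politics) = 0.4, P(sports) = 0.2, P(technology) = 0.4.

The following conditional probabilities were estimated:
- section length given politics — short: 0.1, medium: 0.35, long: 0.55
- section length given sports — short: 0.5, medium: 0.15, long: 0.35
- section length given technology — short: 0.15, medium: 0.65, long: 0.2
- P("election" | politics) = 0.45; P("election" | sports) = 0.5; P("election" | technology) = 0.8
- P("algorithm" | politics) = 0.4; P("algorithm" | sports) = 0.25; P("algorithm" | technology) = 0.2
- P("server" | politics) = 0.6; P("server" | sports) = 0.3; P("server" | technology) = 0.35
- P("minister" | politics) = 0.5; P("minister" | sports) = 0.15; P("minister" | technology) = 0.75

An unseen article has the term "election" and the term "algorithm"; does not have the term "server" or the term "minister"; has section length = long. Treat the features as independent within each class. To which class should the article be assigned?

politics

politics: 0.4 × 0.55 × 0.45 × 0.4 × (1−0.6) × (1−0.5) = 0.00792
sports: 0.2 × 0.35 × 0.5 × 0.25 × (1−0.3) × (1−0.15) = 0.00520625
technology: 0.4 × 0.2 × 0.8 × 0.2 × (1−0.35) × (1−0.75) = 0.00208
Highest score → politics.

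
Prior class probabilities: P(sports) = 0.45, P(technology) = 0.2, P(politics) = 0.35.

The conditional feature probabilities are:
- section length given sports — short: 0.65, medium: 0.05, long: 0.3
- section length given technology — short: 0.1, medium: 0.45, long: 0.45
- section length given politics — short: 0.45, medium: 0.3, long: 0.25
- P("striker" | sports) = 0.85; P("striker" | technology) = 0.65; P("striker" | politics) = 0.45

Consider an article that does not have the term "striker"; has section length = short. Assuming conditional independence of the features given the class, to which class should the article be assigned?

sports: 0.45 × 0.65 × (1−0.85) = 0.043875
technology: 0.2 × 0.1 × (1−0.65) = 0.007
politics: 0.35 × 0.45 × (1−0.45) = 0.086625
Highest score → politics.

politics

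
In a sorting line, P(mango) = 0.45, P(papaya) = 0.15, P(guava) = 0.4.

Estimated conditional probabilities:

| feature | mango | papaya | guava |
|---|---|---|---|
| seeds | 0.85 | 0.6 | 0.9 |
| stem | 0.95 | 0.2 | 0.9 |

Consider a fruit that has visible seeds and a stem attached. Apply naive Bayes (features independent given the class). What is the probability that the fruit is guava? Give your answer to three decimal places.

mango: 0.45 × 0.85 × 0.95 = 0.363375
papaya: 0.15 × 0.6 × 0.2 = 0.018
guava: 0.4 × 0.9 × 0.9 = 0.324
P(guava | x) = 0.324 / 0.705375 ≈ 0.459

0.459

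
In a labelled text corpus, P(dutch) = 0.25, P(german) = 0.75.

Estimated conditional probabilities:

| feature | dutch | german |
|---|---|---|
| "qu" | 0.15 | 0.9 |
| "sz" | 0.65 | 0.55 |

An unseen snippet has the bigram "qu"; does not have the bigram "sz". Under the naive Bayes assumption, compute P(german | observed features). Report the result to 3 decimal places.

dutch: 0.25 × 0.15 × (1−0.65) = 0.013125
german: 0.75 × 0.9 × (1−0.55) = 0.30375
P(german | x) = 0.30375 / 0.316875 ≈ 0.959

0.959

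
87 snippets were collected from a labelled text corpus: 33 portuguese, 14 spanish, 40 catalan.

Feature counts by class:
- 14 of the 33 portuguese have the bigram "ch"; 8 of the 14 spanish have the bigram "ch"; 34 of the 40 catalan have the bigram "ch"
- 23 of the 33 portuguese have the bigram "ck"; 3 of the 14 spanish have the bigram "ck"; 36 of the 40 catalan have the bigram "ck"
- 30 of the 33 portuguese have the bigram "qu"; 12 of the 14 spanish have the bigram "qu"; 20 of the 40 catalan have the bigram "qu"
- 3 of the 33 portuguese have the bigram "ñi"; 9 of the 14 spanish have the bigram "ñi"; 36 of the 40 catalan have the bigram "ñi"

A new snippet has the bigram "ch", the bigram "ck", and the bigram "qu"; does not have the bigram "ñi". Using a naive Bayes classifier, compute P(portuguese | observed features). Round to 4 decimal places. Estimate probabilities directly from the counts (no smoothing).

portuguese: (33/87) × (14/33) × (23/33) × (30/33) × (30/33) ≈ 0.0926909
spanish: (14/87) × (8/14) × (3/14) × (12/14) × (5/14) ≈ 0.00603197
catalan: (40/87) × (34/40) × (36/40) × (20/40) × (4/40) ≈ 0.0175862
P(portuguese | x) = 0.0926909 / 0.11630907 ≈ 0.7969

0.7969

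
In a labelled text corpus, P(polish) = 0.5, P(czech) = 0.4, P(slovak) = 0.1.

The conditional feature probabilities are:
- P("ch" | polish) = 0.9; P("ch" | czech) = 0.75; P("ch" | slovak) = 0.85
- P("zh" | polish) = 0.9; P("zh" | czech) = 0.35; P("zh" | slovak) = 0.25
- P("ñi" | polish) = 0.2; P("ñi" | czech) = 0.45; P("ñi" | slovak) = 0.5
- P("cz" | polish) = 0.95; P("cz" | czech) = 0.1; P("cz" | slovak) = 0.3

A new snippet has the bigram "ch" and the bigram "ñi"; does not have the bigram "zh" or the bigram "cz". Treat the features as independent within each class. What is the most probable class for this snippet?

polish: 0.5 × 0.9 × (1−0.9) × 0.2 × (1−0.95) = 0.00045
czech: 0.4 × 0.75 × (1−0.35) × 0.45 × (1−0.1) = 0.078975
slovak: 0.1 × 0.85 × (1−0.25) × 0.5 × (1−0.3) = 0.0223125
Highest score → czech.

czech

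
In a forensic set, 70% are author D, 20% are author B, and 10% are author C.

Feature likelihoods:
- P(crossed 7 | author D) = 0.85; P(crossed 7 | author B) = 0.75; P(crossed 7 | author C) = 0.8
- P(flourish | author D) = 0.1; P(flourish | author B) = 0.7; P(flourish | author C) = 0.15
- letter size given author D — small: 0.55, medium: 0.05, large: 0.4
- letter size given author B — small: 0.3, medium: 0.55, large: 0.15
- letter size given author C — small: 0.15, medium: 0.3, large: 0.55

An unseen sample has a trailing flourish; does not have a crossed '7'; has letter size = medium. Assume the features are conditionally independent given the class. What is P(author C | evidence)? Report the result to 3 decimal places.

author D: 0.7 × (1−0.85) × 0.1 × 0.05 = 0.000525
author B: 0.2 × (1−0.75) × 0.7 × 0.55 = 0.01925
author C: 0.1 × (1−0.8) × 0.15 × 0.3 = 0.0009
P(author C | x) = 0.0009 / 0.020675 ≈ 0.044

0.044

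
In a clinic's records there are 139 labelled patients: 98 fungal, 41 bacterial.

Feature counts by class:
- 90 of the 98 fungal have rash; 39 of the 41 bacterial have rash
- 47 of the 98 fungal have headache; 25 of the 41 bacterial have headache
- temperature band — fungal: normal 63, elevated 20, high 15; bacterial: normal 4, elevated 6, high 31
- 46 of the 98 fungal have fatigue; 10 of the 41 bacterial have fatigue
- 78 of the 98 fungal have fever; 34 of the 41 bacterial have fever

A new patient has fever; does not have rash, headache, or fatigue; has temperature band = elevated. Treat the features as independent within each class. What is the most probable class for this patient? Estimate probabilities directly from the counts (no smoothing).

fungal

fungal: (98/139) × (8/98) × (51/98) × (20/98) × (52/98) × (78/98) ≈ 0.00258148
bacterial: (41/139) × (2/41) × (16/41) × (6/41) × (31/41) × (34/41) ≈ 0.000515219
Highest score → fungal.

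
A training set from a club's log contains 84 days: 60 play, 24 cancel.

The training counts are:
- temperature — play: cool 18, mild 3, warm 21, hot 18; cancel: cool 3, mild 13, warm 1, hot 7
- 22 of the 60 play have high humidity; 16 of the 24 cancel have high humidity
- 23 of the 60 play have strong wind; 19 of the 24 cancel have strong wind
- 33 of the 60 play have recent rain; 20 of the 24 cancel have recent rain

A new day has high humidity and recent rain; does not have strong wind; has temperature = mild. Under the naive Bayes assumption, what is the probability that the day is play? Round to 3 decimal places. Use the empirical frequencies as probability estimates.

play: (60/84) × (3/60) × (22/60) × (37/60) × (33/60) ≈ 0.00444147
cancel: (24/84) × (13/24) × (16/24) × (5/24) × (20/24) ≈ 0.0179123
P(play | x) = 0.00444147 / 0.02235377 ≈ 0.199

0.199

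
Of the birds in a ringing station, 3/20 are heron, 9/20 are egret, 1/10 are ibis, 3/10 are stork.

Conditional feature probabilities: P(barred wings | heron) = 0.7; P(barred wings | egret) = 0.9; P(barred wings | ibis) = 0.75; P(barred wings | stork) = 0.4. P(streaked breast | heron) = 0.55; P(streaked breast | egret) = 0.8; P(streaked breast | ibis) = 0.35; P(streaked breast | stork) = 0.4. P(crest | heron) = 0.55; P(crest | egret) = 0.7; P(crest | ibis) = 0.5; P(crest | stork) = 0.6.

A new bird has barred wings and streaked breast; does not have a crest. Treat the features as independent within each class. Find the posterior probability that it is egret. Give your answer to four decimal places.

heron: 0.15 × 0.7 × 0.55 × (1−0.55) = 0.0259875
egret: 0.45 × 0.9 × 0.8 × (1−0.7) = 0.0972
ibis: 0.1 × 0.75 × 0.35 × (1−0.5) = 0.013125
stork: 0.3 × 0.4 × 0.4 × (1−0.6) = 0.0192
P(egret | x) = 0.0972 / 0.1555125 ≈ 0.6250

0.6250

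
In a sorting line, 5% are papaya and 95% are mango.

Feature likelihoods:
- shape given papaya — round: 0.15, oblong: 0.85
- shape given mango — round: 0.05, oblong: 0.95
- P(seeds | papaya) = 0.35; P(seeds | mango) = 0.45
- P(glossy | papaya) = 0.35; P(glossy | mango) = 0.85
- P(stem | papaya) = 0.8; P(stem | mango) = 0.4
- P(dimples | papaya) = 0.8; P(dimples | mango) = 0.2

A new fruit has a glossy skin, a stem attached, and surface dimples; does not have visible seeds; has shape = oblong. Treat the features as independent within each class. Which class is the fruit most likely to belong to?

mango

papaya: 0.05 × 0.85 × (1−0.35) × 0.35 × 0.8 × 0.8 = 0.006188
mango: 0.95 × 0.95 × (1−0.45) × 0.85 × 0.4 × 0.2 = 0.0337535
Highest score → mango.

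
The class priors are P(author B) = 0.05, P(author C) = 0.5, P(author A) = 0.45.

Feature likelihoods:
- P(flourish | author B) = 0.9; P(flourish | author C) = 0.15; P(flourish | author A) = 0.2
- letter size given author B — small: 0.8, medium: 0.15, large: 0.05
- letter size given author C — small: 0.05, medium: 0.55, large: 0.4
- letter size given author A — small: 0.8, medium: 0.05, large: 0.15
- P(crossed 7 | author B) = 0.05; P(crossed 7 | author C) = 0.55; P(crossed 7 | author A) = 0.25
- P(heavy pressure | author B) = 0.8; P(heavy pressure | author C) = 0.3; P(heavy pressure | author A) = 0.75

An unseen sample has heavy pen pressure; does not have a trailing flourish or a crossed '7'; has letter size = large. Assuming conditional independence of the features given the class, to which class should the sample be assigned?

author B: 0.05 × (1−0.9) × 0.05 × (1−0.05) × 0.8 = 0.00019
author C: 0.5 × (1−0.15) × 0.4 × (1−0.55) × 0.3 = 0.02295
author A: 0.45 × (1−0.2) × 0.15 × (1−0.25) × 0.75 = 0.030375
Highest score → author A.

author A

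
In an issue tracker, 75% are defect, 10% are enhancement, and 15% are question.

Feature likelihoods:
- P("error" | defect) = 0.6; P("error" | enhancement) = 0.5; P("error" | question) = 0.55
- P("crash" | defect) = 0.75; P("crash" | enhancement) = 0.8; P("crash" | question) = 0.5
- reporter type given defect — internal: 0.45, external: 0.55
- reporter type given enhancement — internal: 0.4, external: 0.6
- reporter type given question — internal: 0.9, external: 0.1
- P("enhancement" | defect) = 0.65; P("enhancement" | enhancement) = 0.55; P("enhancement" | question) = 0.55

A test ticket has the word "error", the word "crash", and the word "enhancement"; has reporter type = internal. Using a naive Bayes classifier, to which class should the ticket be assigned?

defect

defect: 0.75 × 0.6 × 0.75 × 0.45 × 0.65 = 0.09871875
enhancement: 0.1 × 0.5 × 0.8 × 0.4 × 0.55 = 0.0088
question: 0.15 × 0.55 × 0.5 × 0.9 × 0.55 = 0.02041875
Highest score → defect.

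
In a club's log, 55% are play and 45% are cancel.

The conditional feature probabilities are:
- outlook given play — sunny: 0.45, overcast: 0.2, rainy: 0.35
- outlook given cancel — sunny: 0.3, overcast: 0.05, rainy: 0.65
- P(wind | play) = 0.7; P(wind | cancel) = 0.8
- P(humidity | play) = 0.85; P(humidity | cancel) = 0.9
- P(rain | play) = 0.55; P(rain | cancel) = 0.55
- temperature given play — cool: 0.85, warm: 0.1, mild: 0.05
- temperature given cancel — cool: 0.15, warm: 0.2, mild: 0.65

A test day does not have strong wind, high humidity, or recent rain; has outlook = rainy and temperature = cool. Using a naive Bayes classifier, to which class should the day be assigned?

play: 0.55 × 0.35 × (1−0.7) × (1−0.85) × (1−0.55) × 0.85 = 0.00331340625
cancel: 0.45 × 0.65 × (1−0.8) × (1−0.9) × (1−0.55) × 0.15 = 0.000394875
Highest score → play.

play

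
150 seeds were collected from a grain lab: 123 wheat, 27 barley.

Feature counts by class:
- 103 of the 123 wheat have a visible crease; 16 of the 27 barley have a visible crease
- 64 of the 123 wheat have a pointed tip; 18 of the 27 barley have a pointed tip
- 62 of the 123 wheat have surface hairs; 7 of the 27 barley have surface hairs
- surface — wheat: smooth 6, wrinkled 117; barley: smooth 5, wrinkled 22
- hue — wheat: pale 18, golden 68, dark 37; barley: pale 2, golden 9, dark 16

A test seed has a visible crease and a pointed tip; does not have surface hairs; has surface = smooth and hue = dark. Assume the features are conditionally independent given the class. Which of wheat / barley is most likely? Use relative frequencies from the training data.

wheat: (123/150) × (103/123) × (64/123) × (61/123) × (6/123) × (37/123) ≈ 0.00260009
barley: (27/150) × (16/27) × (18/27) × (20/27) × (5/27) × (16/27) ≈ 0.00578051
Highest score → barley.

barley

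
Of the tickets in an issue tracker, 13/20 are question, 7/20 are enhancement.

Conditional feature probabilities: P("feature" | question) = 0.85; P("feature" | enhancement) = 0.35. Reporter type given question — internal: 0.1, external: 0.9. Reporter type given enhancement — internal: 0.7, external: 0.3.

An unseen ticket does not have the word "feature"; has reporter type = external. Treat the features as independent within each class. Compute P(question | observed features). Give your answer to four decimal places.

0.5625

question: 0.65 × (1−0.85) × 0.9 = 0.08775
enhancement: 0.35 × (1−0.35) × 0.3 = 0.06825
P(question | x) = 0.08775 / 0.156 ≈ 0.5625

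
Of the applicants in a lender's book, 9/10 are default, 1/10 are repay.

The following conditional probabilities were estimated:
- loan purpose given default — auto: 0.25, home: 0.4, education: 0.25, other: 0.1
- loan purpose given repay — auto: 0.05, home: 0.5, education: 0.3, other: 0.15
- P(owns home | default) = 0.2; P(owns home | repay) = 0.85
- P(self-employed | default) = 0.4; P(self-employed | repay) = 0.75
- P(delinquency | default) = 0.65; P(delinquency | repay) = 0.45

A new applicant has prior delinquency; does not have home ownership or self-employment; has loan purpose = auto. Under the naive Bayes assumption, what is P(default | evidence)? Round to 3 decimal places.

0.999

default: 0.9 × 0.25 × (1−0.2) × (1−0.4) × 0.65 = 0.0702
repay: 0.1 × 0.05 × (1−0.85) × (1−0.75) × 0.45 = 0.000084375
P(default | x) = 0.0702 / 0.070284375 ≈ 0.999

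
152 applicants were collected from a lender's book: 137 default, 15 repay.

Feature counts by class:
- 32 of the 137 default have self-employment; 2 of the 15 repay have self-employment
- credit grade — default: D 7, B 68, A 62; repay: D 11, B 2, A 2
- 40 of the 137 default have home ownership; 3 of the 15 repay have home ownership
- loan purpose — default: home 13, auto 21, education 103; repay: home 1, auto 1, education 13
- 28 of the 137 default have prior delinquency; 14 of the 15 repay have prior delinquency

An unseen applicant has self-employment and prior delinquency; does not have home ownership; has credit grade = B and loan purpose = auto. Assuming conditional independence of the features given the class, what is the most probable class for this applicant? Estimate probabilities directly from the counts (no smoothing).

default: (137/152) × (32/137) × (68/137) × (97/137) × (21/137) × (28/137) ≈ 0.00231783
repay: (15/152) × (2/15) × (2/15) × (12/15) × (1/15) × (14/15) ≈ 0.0000873294
Highest score → default.

default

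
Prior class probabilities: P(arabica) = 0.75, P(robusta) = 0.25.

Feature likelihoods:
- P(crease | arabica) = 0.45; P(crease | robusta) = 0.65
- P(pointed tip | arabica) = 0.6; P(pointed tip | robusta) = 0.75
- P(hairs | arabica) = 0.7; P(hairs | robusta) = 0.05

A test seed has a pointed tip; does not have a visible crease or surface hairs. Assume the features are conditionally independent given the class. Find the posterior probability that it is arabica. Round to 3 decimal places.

0.544

arabica: 0.75 × (1−0.45) × 0.6 × (1−0.7) = 0.07425
robusta: 0.25 × (1−0.65) × 0.75 × (1−0.05) = 0.06234375
P(arabica | x) = 0.07425 / 0.13659375 ≈ 0.544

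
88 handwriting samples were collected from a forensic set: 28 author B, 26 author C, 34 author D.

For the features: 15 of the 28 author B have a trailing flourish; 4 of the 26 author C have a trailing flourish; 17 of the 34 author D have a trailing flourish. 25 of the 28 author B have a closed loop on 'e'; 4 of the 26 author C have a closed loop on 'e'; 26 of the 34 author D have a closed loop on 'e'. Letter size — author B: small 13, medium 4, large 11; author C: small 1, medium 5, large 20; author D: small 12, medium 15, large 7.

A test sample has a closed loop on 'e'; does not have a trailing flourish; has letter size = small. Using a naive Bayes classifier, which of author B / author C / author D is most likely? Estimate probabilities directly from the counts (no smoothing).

author B

author B: (28/88) × (13/28) × (25/28) × (13/28) ≈ 0.061239
author C: (26/88) × (22/26) × (4/26) × (1/26) ≈ 0.00147929
author D: (34/88) × (17/34) × (26/34) × (12/34) ≈ 0.052139
Highest score → author B.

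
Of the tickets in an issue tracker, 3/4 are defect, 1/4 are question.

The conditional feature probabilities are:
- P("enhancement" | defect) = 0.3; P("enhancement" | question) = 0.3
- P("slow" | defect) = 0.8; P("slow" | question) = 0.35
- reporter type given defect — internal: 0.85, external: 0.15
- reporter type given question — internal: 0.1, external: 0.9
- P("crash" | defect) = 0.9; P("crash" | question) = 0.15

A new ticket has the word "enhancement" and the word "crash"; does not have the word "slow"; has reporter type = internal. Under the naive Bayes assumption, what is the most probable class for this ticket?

defect

defect: 0.75 × 0.3 × (1−0.8) × 0.85 × 0.9 = 0.034425
question: 0.25 × 0.3 × (1−0.35) × 0.1 × 0.15 = 0.00073125
Highest score → defect.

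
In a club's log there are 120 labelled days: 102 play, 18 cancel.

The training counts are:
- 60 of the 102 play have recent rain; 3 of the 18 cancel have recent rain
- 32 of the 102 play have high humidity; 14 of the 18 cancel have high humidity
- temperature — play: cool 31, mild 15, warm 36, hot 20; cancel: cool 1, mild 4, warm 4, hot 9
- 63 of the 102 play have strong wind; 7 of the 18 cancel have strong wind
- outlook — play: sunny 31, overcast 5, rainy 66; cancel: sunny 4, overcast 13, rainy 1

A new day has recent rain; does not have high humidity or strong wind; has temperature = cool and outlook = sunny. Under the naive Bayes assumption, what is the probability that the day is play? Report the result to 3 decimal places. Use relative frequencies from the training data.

0.997

play: (102/120) × (60/102) × (70/102) × (31/102) × (39/102) × (31/102) ≈ 0.0121187
cancel: (18/120) × (3/18) × (4/18) × (1/18) × (11/18) × (4/18) ≈ 0.0000419143
P(play | x) = 0.0121187 / 0.0121606143 ≈ 0.997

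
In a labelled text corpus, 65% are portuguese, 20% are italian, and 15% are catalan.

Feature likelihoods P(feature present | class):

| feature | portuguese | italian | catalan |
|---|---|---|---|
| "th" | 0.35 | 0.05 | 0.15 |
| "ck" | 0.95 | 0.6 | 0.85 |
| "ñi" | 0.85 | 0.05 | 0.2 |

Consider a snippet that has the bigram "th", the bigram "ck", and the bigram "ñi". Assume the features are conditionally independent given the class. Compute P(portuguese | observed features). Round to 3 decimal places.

portuguese: 0.65 × 0.35 × 0.95 × 0.85 = 0.18370625
italian: 0.2 × 0.05 × 0.6 × 0.05 = 0.0003
catalan: 0.15 × 0.15 × 0.85 × 0.2 = 0.003825
P(portuguese | x) = 0.18370625 / 0.18783125 ≈ 0.978

0.978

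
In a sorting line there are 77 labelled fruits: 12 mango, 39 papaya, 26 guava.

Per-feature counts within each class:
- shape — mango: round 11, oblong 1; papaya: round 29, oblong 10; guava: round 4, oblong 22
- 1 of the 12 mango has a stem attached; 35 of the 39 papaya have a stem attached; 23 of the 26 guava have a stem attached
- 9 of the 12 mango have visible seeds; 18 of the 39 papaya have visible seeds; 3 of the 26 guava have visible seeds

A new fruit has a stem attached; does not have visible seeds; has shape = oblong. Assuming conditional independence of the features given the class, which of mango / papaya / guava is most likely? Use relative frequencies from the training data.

guava

mango: (12/77) × (1/12) × (1/12) × (3/12) ≈ 0.000270563
papaya: (39/77) × (10/39) × (35/39) × (21/39) ≈ 0.0627578
guava: (26/77) × (22/26) × (23/26) × (23/26) ≈ 0.223584
Highest score → guava.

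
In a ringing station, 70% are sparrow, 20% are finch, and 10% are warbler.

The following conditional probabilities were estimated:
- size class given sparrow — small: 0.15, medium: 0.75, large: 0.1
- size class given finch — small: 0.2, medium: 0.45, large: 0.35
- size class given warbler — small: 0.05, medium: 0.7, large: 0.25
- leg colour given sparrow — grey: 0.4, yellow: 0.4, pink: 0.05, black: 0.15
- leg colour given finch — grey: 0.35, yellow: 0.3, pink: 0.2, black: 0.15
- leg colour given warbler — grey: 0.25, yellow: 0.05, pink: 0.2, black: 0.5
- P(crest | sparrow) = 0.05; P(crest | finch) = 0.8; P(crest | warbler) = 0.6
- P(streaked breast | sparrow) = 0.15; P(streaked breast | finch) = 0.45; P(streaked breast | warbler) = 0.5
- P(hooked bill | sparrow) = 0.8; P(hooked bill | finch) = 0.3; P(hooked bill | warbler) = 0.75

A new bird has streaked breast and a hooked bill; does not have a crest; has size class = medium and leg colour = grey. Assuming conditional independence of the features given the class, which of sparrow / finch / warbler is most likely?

sparrow: 0.7 × 0.75 × 0.4 × (1−0.05) × 0.15 × 0.8 = 0.02394
finch: 0.2 × 0.45 × 0.35 × (1−0.8) × 0.45 × 0.3 = 0.0008505
warbler: 0.1 × 0.7 × 0.25 × (1−0.6) × 0.5 × 0.75 = 0.002625
Highest score → sparrow.

sparrow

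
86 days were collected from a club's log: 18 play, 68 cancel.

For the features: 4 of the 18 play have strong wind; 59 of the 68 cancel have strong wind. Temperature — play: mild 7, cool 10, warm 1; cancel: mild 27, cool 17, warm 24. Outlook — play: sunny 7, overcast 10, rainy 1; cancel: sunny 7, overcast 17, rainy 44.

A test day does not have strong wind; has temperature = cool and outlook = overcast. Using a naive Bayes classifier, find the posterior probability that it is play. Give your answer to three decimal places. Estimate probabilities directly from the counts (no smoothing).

0.885

play: (18/86) × (14/18) × (10/18) × (10/18) ≈ 0.050244
cancel: (68/86) × (9/68) × (17/68) × (17/68) ≈ 0.0065407
P(play | x) = 0.050244 / 0.0567847 ≈ 0.885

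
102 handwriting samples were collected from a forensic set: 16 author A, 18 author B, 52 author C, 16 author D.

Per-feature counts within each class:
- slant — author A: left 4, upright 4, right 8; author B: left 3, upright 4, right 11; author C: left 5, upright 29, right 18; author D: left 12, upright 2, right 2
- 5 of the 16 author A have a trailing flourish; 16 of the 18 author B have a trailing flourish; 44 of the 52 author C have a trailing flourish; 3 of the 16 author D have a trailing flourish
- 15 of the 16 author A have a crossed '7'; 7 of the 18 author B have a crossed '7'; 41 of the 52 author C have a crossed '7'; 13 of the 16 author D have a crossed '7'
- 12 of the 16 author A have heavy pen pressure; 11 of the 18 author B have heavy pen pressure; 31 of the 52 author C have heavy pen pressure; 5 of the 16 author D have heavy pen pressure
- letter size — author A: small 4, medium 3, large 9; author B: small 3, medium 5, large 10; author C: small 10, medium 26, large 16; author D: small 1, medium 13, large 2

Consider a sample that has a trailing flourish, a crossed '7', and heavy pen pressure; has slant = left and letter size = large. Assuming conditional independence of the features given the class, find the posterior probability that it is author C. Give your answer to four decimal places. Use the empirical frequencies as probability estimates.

0.4000

author A: (16/102) × (4/16) × (5/16) × (15/16) × (12/16) × (9/16) ≈ 0.00484691
author B: (18/102) × (3/18) × (16/18) × (7/18) × (11/18) × (10/18) ≈ 0.00345177
author C: (52/102) × (5/52) × (44/52) × (41/52) × (31/52) × (16/52) ≈ 0.00599894
author D: (16/102) × (12/16) × (3/16) × (13/16) × (5/16) × (2/16) ≈ 0.000700109
P(author C | x) = 0.00599894 / 0.014997729 ≈ 0.4000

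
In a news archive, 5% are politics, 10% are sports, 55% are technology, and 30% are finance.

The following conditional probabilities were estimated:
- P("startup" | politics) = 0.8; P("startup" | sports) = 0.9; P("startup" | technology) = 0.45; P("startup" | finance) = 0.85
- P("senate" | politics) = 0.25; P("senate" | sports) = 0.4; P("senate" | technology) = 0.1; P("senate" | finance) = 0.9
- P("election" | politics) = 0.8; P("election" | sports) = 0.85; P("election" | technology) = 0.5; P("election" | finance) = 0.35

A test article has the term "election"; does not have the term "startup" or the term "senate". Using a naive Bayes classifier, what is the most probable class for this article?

technology

politics: 0.05 × (1−0.8) × (1−0.25) × 0.8 = 0.006
sports: 0.1 × (1−0.9) × (1−0.4) × 0.85 = 0.0051
technology: 0.55 × (1−0.45) × (1−0.1) × 0.5 = 0.136125
finance: 0.3 × (1−0.85) × (1−0.9) × 0.35 = 0.001575
Highest score → technology.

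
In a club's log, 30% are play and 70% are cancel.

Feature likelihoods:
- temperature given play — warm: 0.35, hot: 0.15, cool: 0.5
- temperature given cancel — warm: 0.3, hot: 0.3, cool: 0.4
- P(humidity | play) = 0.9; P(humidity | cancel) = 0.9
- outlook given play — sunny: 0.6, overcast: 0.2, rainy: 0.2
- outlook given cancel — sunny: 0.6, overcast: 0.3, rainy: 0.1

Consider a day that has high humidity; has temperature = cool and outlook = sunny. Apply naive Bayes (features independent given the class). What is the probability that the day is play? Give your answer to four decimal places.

play: 0.3 × 0.5 × 0.9 × 0.6 = 0.081
cancel: 0.7 × 0.4 × 0.9 × 0.6 = 0.1512
P(play | x) = 0.081 / 0.2322 ≈ 0.3488

0.3488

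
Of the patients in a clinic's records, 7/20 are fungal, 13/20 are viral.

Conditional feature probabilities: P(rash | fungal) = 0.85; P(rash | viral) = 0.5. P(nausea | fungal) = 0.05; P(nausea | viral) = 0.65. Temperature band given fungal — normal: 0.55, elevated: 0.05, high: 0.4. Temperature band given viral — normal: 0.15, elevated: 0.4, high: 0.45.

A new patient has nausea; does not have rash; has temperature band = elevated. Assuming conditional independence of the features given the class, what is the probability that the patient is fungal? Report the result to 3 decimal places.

fungal: 0.35 × (1−0.85) × 0.05 × 0.05 = 0.00013125
viral: 0.65 × (1−0.5) × 0.65 × 0.4 = 0.0845
P(fungal | x) = 0.00013125 / 0.08463125 ≈ 0.002

0.002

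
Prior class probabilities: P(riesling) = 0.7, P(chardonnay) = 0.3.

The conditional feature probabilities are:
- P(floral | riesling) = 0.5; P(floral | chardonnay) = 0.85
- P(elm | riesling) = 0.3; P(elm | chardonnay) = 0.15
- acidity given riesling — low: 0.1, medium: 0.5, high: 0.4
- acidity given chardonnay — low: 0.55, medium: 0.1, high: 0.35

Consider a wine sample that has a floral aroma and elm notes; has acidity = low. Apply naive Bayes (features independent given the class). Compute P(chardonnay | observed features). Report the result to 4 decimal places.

0.6671

riesling: 0.7 × 0.5 × 0.3 × 0.1 = 0.0105
chardonnay: 0.3 × 0.85 × 0.15 × 0.55 = 0.0210375
P(chardonnay | x) = 0.0210375 / 0.0315375 ≈ 0.6671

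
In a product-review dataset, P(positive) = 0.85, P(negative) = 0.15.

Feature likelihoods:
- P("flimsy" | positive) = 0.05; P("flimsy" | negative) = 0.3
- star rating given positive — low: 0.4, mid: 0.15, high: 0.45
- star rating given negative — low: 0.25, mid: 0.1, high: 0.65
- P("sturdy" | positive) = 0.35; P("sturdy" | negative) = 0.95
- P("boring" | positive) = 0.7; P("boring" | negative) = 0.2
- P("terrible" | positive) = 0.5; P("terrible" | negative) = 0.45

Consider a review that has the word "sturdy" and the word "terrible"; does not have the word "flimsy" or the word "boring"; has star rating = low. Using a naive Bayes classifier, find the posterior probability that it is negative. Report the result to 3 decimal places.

0.346

positive: 0.85 × (1−0.05) × 0.4 × 0.35 × (1−0.7) × 0.5 = 0.0169575
negative: 0.15 × (1−0.3) × 0.25 × 0.95 × (1−0.2) × 0.45 = 0.0089775
P(negative | x) = 0.0089775 / 0.025935 ≈ 0.346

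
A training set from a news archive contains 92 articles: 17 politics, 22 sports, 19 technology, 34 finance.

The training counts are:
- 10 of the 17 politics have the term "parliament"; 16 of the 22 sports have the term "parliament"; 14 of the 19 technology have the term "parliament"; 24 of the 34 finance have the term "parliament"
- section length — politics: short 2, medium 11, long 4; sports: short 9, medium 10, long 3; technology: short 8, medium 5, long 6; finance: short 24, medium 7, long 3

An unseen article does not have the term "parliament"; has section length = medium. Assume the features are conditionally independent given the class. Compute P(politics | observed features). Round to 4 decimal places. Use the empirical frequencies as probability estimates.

0.4260

politics: (17/92) × (7/17) × (11/17) ≈ 0.0492327
sports: (22/92) × (6/22) × (10/22) ≈ 0.0296443
technology: (19/92) × (5/19) × (5/19) ≈ 0.0143021
finance: (34/92) × (10/34) × (7/34) ≈ 0.0223785
P(politics | x) = 0.0492327 / 0.1155576 ≈ 0.4260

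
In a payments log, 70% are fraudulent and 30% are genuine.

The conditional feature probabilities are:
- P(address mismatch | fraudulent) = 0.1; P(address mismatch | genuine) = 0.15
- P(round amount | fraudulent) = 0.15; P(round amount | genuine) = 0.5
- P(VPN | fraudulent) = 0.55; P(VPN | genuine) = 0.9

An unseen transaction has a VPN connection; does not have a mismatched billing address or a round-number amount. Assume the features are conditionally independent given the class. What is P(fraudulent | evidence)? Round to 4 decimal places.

fraudulent: 0.7 × (1−0.1) × (1−0.15) × 0.55 = 0.294525
genuine: 0.3 × (1−0.15) × (1−0.5) × 0.9 = 0.11475
P(fraudulent | x) = 0.294525 / 0.409275 ≈ 0.7196

0.7196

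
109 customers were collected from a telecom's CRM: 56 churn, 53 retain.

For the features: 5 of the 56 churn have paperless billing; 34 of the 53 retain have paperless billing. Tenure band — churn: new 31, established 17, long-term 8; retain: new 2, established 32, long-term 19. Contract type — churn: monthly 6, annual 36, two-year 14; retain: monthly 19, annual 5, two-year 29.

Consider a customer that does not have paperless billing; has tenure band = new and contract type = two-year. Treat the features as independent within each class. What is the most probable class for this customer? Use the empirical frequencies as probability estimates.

churn

churn: (56/109) × (51/56) × (31/56) × (14/56) ≈ 0.0647526
retain: (53/109) × (19/53) × (2/53) × (29/53) ≈ 0.00359918
Highest score → churn.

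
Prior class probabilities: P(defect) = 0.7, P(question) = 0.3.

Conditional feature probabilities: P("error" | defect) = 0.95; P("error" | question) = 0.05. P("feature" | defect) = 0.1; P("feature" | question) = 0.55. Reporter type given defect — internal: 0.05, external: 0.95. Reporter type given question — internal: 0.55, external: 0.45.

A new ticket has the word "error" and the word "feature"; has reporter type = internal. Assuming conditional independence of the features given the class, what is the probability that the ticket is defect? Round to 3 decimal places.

0.423

defect: 0.7 × 0.95 × 0.1 × 0.05 = 0.003325
question: 0.3 × 0.05 × 0.55 × 0.55 = 0.0045375
P(defect | x) = 0.003325 / 0.0078625 ≈ 0.423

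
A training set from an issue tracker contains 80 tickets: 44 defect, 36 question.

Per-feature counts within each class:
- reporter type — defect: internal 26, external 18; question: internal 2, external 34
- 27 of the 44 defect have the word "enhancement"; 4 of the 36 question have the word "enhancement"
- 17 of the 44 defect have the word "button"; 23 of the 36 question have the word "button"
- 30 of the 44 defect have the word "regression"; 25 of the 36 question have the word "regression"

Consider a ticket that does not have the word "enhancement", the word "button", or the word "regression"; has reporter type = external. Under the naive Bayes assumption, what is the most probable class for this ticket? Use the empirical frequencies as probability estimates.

question

defect: (44/80) × (18/44) × (17/44) × (27/44) × (14/44) ≈ 0.0169733
question: (36/80) × (34/36) × (32/36) × (13/36) × (11/36) ≈ 0.0416838
Highest score → question.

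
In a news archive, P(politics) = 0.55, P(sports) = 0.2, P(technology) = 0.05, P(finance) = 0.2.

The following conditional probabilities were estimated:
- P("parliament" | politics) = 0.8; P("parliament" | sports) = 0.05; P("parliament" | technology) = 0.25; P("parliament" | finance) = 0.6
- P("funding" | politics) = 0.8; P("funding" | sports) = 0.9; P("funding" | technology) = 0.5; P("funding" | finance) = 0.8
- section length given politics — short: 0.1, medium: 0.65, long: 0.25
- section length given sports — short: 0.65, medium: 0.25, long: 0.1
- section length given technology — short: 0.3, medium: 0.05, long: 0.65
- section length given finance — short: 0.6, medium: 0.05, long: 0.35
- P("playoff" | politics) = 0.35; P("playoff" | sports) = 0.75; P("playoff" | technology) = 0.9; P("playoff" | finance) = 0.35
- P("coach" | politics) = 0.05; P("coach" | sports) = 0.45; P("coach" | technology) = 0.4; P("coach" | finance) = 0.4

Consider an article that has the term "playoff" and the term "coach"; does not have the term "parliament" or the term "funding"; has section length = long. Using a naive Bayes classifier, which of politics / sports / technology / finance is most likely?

politics: 0.55 × (1−0.8) × (1−0.8) × 0.25 × 0.35 × 0.05 = 0.00009625
sports: 0.2 × (1−0.05) × (1−0.9) × 0.1 × 0.75 × 0.45 = 0.00064125
technology: 0.05 × (1−0.25) × (1−0.5) × 0.65 × 0.9 × 0.4 = 0.0043875
finance: 0.2 × (1−0.6) × (1−0.8) × 0.35 × 0.35 × 0.4 = 0.000784
Highest score → technology.

technology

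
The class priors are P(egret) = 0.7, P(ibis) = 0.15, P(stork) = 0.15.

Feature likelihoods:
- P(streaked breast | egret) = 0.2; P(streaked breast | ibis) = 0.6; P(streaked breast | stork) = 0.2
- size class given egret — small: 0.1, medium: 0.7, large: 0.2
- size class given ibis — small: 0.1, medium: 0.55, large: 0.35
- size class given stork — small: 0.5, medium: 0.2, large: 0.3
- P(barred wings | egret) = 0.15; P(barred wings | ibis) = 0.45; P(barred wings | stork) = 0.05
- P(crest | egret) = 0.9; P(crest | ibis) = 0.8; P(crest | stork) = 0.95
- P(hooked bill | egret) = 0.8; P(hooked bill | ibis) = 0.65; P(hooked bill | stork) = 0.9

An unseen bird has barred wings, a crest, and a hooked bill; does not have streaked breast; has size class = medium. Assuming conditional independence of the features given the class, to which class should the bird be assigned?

egret

egret: 0.7 × (1−0.2) × 0.7 × 0.15 × 0.9 × 0.8 = 0.042336
ibis: 0.15 × (1−0.6) × 0.55 × 0.45 × 0.8 × 0.65 = 0.007722
stork: 0.15 × (1−0.2) × 0.2 × 0.05 × 0.95 × 0.9 = 0.001026
Highest score → egret.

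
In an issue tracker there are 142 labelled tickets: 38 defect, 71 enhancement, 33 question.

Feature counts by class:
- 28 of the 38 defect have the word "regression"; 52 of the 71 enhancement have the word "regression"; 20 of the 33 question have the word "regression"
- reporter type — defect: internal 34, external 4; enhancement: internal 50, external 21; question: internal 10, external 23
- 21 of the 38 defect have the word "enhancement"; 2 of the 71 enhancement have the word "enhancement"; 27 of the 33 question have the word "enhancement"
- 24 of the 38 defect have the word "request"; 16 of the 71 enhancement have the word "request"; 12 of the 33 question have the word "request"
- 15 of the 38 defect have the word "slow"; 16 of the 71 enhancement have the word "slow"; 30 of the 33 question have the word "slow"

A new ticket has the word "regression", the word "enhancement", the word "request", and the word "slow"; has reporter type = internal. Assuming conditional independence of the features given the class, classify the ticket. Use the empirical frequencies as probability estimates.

defect: (38/142) × (28/38) × (34/38) × (21/38) × (24/38) × (15/38) ≈ 0.0243073
enhancement: (71/142) × (52/71) × (50/71) × (2/71) × (16/71) × (16/71) ≈ 0.000368911
question: (33/142) × (20/33) × (10/33) × (27/33) × (12/33) × (30/33) ≈ 0.0115439
Highest score → defect.

defect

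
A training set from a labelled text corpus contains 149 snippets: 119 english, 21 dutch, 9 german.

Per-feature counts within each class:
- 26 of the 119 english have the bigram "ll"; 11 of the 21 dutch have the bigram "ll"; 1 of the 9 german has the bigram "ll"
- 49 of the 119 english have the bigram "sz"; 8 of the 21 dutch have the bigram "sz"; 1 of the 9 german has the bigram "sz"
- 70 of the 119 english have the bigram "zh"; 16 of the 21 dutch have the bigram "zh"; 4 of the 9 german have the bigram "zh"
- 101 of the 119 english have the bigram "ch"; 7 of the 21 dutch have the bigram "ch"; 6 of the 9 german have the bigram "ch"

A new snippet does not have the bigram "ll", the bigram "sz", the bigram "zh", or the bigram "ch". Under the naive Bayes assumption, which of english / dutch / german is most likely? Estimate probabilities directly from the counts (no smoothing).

english: (119/149) × (93/119) × (70/119) × (49/119) × (18/119) ≈ 0.0228677
dutch: (21/149) × (10/21) × (13/21) × (5/21) × (14/21) ≈ 0.00659473
german: (9/149) × (8/9) × (8/9) × (5/9) × (3/9) ≈ 0.00883807
Highest score → english.

english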